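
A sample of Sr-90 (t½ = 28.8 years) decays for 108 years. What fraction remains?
N/N₀ = (1/2)^(t/t½) = 0.07433 = 7.43%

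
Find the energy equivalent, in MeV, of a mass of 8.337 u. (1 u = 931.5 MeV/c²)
E = mc² = 7766 MeV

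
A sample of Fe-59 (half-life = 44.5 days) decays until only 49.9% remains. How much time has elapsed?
t = t½ × log₂(N₀/N) = 44.63 days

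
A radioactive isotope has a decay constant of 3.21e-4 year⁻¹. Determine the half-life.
t½ = ln(2)/λ = 2159 years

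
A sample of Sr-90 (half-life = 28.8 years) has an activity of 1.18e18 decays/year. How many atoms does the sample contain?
N = A/λ = 4.903e19 atoms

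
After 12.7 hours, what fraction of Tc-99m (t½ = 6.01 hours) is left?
N/N₀ = (1/2)^(t/t½) = 0.2311 = 23.1%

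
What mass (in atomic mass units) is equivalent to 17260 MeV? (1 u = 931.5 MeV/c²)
m = E/c² = 18.53 u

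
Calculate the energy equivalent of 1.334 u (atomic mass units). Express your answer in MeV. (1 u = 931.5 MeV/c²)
E = mc² = 1243 MeV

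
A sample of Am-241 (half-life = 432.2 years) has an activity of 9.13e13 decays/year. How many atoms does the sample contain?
N = A/λ = 5.693e16 atoms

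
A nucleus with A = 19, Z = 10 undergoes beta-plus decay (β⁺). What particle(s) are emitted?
β⁺: positron (e⁺) + neutrino (νₑ)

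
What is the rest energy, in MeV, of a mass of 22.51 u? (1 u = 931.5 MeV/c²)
E = mc² = 20970 MeV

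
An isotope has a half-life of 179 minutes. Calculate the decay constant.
λ = ln(2)/t½ = 0.003872 minute⁻¹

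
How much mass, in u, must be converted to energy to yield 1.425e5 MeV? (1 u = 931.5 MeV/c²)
m = E/c² = 153 u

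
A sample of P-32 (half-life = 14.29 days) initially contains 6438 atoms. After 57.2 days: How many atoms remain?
N = N₀(1/2)^(t/t½) = 401.6 atoms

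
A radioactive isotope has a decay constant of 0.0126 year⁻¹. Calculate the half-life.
t½ = ln(2)/λ = 55.01 years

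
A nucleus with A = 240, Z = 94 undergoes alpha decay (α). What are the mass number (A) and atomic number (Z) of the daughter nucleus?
Daughter: A = 236, Z = 92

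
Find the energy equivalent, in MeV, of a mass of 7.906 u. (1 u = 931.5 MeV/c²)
E = mc² = 7364 MeV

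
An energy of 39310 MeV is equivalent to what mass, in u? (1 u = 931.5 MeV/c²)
m = E/c² = 42.2 u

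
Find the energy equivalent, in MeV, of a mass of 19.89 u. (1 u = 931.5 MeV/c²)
E = mc² = 18530 MeV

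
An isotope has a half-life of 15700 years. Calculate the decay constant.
λ = ln(2)/t½ = 4.415e-5 year⁻¹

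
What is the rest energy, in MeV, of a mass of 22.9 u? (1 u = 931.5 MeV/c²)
E = mc² = 21330 MeV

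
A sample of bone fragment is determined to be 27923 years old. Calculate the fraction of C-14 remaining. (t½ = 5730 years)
N/N₀ = (1/2)^(t/t½) = 0.03412 = 3.41%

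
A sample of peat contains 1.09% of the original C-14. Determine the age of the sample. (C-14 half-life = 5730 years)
Age = t½ × log₂(1/ratio) = 37360 years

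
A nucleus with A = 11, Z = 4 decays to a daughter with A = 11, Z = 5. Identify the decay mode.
ΔA = 0, ΔZ = +1 ⇒ beta-minus decay (β⁻)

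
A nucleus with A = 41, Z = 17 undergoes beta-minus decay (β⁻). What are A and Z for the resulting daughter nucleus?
Daughter: A = 41, Z = 18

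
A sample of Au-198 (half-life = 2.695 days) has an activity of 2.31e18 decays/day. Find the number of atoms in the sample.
N = A/λ = 8.981e18 atoms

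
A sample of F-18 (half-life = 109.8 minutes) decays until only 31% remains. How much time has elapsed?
t = t½ × log₂(N₀/N) = 185.5 minutes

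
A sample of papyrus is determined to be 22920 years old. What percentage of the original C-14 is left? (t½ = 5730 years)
N/N₀ = (1/2)^(t/t½) = 0.0625 = 6.25%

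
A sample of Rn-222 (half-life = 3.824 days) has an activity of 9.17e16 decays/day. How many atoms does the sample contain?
N = A/λ = 5.059e17 atoms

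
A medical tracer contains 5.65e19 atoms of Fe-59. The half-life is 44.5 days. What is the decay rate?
A = λN = 8.801e17 decays/day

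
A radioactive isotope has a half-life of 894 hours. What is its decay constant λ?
λ = ln(2)/t½ = 7.753e-4 hour⁻¹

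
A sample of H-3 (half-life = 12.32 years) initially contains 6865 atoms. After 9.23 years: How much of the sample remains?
N = N₀(1/2)^(t/t½) = 4084 atoms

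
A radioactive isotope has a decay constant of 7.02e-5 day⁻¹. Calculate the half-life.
t½ = ln(2)/λ = 9874 days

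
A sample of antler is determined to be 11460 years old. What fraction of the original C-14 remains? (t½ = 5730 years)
N/N₀ = (1/2)^(t/t½) = 0.25 = 25%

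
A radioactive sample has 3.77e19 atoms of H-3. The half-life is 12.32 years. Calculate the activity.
A = λN = 2.121e18 decays/year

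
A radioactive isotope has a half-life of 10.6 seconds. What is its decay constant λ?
λ = ln(2)/t½ = 0.06539 second⁻¹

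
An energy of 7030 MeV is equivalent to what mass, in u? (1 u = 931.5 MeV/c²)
m = E/c² = 7.547 u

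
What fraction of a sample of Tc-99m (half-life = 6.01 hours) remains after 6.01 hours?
N/N₀ = (1/2)^(t/t½) = 0.5 = 50%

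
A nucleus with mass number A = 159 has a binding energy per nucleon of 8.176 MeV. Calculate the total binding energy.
B.E. = 8.176 × 159 = 1300 MeV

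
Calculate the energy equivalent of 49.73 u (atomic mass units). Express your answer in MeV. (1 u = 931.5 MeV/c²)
E = mc² = 46320 MeV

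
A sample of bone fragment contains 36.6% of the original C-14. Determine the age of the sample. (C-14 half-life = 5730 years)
Age = t½ × log₂(1/ratio) = 8309 years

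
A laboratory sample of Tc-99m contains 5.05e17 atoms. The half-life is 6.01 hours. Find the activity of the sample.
A = λN = 5.824e16 decays/hour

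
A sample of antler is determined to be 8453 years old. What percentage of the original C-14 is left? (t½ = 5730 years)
N/N₀ = (1/2)^(t/t½) = 0.3597 = 36%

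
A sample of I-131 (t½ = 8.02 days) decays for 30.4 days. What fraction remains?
N/N₀ = (1/2)^(t/t½) = 0.07227 = 7.23%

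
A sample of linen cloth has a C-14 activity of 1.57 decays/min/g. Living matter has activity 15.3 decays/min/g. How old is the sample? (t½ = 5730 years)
Age = t½ × log₂(A₀/A) = 18820 years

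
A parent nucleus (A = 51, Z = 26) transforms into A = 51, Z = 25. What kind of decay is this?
ΔA = 0, ΔZ = -1 ⇒ beta-plus decay (β⁺) or electron capture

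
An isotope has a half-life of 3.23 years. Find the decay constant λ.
λ = ln(2)/t½ = 0.2146 year⁻¹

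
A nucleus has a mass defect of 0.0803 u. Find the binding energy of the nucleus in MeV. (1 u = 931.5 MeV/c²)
B.E. = Δm × 931.5 = 74.8 MeV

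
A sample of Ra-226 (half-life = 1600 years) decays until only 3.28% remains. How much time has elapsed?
t = t½ × log₂(N₀/N) = 7888 years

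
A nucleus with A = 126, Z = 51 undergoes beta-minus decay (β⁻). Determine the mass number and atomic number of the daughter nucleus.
Daughter: A = 126, Z = 52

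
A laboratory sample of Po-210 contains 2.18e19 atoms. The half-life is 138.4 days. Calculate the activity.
A = λN = 1.092e17 decays/day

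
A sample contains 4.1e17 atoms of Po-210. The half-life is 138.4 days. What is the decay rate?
A = λN = 2.053e15 decays/day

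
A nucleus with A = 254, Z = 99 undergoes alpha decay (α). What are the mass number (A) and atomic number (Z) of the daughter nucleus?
Daughter: A = 250, Z = 97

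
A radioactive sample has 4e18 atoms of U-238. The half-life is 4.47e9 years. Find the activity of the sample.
A = λN = 6.203e8 decays/year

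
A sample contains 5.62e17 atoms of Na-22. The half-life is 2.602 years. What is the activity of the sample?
A = λN = 1.497e17 decays/year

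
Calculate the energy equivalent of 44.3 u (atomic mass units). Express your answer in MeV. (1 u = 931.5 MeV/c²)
E = mc² = 41270 MeV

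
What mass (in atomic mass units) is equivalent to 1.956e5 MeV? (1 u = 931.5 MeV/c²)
m = E/c² = 210 u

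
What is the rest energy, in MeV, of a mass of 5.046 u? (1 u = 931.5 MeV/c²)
E = mc² = 4700 MeV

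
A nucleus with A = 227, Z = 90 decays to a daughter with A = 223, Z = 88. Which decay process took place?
ΔA = -4, ΔZ = -2 ⇒ alpha decay (α)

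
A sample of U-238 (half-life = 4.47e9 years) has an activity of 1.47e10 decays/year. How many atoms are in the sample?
N = A/λ = 9.48e19 atoms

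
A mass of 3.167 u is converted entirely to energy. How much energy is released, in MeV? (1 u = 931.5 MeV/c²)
E = mc² = 2950 MeV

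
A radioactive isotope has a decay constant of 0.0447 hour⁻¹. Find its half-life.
t½ = ln(2)/λ = 15.51 hours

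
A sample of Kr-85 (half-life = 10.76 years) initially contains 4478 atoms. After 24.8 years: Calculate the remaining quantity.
N = N₀(1/2)^(t/t½) = 906.3 atoms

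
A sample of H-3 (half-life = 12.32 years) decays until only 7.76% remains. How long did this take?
t = t½ × log₂(N₀/N) = 45.43 years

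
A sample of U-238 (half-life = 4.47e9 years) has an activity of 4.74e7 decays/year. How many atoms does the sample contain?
N = A/λ = 3.057e17 atoms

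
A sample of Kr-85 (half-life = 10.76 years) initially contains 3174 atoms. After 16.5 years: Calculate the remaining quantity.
N = N₀(1/2)^(t/t½) = 1096 atoms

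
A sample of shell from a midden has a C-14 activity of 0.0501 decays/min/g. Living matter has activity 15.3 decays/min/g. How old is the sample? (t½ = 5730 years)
Age = t½ × log₂(A₀/A) = 47300 years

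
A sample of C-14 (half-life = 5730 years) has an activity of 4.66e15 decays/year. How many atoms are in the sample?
N = A/λ = 3.852e19 atoms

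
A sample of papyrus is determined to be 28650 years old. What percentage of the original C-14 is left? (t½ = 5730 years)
N/N₀ = (1/2)^(t/t½) = 0.03125 = 3.12%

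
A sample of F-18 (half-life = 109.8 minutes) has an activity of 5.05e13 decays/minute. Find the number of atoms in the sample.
N = A/λ = 8e15 atoms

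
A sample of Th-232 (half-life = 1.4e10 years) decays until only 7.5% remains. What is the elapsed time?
t = t½ × log₂(N₀/N) = 5.232e10 years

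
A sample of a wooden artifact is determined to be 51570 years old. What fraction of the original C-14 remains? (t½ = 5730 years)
N/N₀ = (1/2)^(t/t½) = 0.001953 = 0.195%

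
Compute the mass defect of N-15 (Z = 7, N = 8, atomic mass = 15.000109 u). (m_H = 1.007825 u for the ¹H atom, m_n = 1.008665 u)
Δm = Z·m_H + N·m_n − M = 0.124 u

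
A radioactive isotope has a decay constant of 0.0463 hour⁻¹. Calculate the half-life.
t½ = ln(2)/λ = 14.97 hours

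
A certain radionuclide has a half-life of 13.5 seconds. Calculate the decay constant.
λ = ln(2)/t½ = 0.05134 second⁻¹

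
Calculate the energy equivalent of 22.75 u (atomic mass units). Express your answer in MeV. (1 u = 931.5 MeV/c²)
E = mc² = 21190 MeV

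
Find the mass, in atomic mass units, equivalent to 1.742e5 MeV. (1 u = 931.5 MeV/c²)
m = E/c² = 187 u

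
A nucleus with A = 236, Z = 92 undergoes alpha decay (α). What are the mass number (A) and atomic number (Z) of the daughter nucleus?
Daughter: A = 232, Z = 90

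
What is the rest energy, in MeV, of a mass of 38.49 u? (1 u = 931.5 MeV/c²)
E = mc² = 35850 MeV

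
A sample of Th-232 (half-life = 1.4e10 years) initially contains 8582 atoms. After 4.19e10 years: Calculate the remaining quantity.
N = N₀(1/2)^(t/t½) = 1078 atoms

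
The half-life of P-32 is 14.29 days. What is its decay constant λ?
λ = ln(2)/t½ = 0.04851 day⁻¹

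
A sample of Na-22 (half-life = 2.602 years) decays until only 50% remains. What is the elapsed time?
t = t½ × log₂(N₀/N) = 2.602 years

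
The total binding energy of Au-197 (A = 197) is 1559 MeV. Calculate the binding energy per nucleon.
B.E./A = 1559/197 = 7.914 MeV/nucleon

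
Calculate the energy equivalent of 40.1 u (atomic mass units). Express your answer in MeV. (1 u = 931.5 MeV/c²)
E = mc² = 37350 MeV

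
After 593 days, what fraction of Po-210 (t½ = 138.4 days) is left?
N/N₀ = (1/2)^(t/t½) = 0.05131 = 5.13%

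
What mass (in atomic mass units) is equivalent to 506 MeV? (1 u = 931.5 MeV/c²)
m = E/c² = 0.5432 u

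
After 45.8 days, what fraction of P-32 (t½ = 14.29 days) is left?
N/N₀ = (1/2)^(t/t½) = 0.1084 = 10.8%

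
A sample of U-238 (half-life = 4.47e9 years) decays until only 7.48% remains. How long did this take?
t = t½ × log₂(N₀/N) = 1.672e10 years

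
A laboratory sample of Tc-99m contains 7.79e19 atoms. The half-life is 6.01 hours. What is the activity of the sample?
A = λN = 8.984e18 decays/hour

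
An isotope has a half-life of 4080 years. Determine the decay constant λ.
λ = ln(2)/t½ = 1.699e-4 year⁻¹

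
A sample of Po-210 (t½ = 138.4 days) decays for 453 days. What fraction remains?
N/N₀ = (1/2)^(t/t½) = 0.1034 = 10.3%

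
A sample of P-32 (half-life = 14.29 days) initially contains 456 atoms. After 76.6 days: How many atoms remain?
N = N₀(1/2)^(t/t½) = 11.1 atoms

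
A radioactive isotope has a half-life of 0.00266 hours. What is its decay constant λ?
λ = ln(2)/t½ = 260.6 hour⁻¹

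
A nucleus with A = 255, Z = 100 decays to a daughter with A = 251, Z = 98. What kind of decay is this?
ΔA = -4, ΔZ = -2 ⇒ alpha decay (α)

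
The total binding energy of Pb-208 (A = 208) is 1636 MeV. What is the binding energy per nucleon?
B.E./A = 1636/208 = 7.865 MeV/nucleon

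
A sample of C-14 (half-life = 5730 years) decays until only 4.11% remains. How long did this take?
t = t½ × log₂(N₀/N) = 26390 years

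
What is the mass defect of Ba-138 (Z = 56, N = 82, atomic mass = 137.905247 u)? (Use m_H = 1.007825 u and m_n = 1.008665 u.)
Δm = Z·m_H + N·m_n − M = 1.243 u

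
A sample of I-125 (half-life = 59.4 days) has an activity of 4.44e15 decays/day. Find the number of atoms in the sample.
N = A/λ = 3.805e17 atoms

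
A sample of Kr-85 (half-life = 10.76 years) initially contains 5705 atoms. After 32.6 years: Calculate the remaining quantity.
N = N₀(1/2)^(t/t½) = 698.6 atoms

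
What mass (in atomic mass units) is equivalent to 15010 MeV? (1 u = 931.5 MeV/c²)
m = E/c² = 16.11 u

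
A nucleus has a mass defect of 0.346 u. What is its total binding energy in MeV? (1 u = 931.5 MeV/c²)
B.E. = Δm × 931.5 = 322.3 MeV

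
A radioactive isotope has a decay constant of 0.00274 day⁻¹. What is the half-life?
t½ = ln(2)/λ = 253 days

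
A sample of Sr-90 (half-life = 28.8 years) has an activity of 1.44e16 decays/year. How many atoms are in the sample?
N = A/λ = 5.983e17 atoms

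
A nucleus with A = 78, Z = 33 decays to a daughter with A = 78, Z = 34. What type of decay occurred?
ΔA = 0, ΔZ = +1 ⇒ beta-minus decay (β⁻)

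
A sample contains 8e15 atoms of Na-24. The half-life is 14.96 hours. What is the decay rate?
A = λN = 3.707e14 decays/hour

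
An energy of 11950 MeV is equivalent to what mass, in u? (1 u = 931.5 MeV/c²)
m = E/c² = 12.83 u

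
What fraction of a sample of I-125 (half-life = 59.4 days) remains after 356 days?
N/N₀ = (1/2)^(t/t½) = 0.0157 = 1.57%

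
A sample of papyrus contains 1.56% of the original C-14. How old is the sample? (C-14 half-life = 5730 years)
Age = t½ × log₂(1/ratio) = 34390 years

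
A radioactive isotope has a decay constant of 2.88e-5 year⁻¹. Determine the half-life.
t½ = ln(2)/λ = 24070 years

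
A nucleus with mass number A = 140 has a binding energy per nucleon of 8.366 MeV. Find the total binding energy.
B.E. = 8.366 × 140 = 1171 MeV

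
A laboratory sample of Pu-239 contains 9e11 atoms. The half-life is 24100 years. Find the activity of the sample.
A = λN = 2.589e7 decays/year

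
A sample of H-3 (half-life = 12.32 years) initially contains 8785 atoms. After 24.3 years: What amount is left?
N = N₀(1/2)^(t/t½) = 2239 atoms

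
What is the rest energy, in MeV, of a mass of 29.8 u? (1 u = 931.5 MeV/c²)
E = mc² = 27760 MeV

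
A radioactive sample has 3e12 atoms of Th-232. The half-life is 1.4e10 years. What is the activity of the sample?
A = λN = 148.5 decays/year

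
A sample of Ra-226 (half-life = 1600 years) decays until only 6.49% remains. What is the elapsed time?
t = t½ × log₂(N₀/N) = 6313 years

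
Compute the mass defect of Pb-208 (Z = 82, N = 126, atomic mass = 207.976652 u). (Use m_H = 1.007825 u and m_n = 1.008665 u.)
Δm = Z·m_H + N·m_n − M = 1.757 u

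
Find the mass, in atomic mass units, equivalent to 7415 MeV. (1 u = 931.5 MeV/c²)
m = E/c² = 7.96 u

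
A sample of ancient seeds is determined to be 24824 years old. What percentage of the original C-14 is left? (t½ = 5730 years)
N/N₀ = (1/2)^(t/t½) = 0.04964 = 4.96%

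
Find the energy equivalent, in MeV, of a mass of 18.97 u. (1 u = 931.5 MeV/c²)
E = mc² = 17670 MeV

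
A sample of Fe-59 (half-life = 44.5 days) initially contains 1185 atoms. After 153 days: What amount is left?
N = N₀(1/2)^(t/t½) = 109.3 atoms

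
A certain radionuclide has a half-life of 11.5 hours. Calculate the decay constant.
λ = ln(2)/t½ = 0.06027 hour⁻¹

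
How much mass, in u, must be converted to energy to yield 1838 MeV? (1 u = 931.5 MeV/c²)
m = E/c² = 1.973 u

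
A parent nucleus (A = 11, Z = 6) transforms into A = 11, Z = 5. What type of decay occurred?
ΔA = 0, ΔZ = -1 ⇒ beta-plus decay (β⁺) or electron capture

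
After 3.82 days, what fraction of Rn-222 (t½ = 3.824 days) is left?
N/N₀ = (1/2)^(t/t½) = 0.5004 = 50%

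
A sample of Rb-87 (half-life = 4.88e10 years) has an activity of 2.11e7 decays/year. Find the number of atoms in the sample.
N = A/λ = 1.486e18 atoms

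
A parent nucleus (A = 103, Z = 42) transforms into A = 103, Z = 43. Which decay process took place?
ΔA = 0, ΔZ = +1 ⇒ beta-minus decay (β⁻)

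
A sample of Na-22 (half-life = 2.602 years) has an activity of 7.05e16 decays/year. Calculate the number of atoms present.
N = A/λ = 2.646e17 atoms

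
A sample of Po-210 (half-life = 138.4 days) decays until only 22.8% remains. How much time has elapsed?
t = t½ × log₂(N₀/N) = 295.2 days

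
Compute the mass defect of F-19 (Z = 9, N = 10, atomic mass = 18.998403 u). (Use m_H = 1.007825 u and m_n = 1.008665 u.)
Δm = Z·m_H + N·m_n − M = 0.1587 u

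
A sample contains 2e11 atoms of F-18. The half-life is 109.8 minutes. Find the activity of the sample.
A = λN = 1.263e9 decays/minute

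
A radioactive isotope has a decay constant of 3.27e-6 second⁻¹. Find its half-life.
t½ = ln(2)/λ = 2.12e5 seconds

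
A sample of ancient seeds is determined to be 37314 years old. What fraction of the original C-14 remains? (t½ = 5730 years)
N/N₀ = (1/2)^(t/t½) = 0.01096 = 1.1%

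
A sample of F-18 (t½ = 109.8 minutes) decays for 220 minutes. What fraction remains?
N/N₀ = (1/2)^(t/t½) = 0.2494 = 24.9%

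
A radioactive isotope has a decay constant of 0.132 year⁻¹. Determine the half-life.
t½ = ln(2)/λ = 5.251 years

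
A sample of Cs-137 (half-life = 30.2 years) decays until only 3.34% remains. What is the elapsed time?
t = t½ × log₂(N₀/N) = 148.1 years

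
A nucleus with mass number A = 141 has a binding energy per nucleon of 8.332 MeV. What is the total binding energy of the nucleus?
B.E. = 8.332 × 141 = 1175 MeV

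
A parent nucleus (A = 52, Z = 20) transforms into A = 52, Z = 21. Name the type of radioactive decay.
ΔA = 0, ΔZ = +1 ⇒ beta-minus decay (β⁻)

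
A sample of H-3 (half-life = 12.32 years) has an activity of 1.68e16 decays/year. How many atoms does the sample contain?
N = A/λ = 2.986e17 atoms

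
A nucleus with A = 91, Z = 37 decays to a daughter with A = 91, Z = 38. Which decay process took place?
ΔA = 0, ΔZ = +1 ⇒ beta-minus decay (β⁻)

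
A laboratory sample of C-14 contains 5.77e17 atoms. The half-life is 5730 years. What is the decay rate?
A = λN = 6.98e13 decays/year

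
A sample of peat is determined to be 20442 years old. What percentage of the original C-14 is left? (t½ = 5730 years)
N/N₀ = (1/2)^(t/t½) = 0.08435 = 8.43%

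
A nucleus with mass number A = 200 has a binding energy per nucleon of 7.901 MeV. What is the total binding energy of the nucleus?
B.E. = 7.901 × 200 = 1580 MeV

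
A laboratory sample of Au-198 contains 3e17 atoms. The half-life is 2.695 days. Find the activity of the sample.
A = λN = 7.716e16 decays/day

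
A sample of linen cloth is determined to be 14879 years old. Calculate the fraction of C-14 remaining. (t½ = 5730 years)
N/N₀ = (1/2)^(t/t½) = 0.1653 = 16.5%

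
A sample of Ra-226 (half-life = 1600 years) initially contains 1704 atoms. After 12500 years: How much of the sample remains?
N = N₀(1/2)^(t/t½) = 7.58 atoms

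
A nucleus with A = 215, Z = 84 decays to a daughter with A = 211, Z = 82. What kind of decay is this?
ΔA = -4, ΔZ = -2 ⇒ alpha decay (α)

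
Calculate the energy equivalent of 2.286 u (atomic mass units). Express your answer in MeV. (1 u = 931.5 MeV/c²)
E = mc² = 2129 MeV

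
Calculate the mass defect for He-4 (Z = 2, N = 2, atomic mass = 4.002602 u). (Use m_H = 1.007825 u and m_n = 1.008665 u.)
Δm = Z·m_H + N·m_n − M = 0.03038 u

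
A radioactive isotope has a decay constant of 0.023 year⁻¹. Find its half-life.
t½ = ln(2)/λ = 30.14 years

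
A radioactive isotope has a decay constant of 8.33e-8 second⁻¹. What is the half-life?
t½ = ln(2)/λ = 8.321e6 seconds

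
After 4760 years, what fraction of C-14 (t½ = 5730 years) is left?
N/N₀ = (1/2)^(t/t½) = 0.5623 = 56.2%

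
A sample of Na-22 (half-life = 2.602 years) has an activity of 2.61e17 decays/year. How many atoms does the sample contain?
N = A/λ = 9.798e17 atoms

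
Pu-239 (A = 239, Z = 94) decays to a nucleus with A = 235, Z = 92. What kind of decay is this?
ΔA = -4, ΔZ = -2 ⇒ alpha decay (α)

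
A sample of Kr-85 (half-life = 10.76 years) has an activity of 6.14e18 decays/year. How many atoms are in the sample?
N = A/λ = 9.531e19 atoms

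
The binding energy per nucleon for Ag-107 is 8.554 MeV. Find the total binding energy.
B.E. = 8.554 × 107 = 915.3 MeV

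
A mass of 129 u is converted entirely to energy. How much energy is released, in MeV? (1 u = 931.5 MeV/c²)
E = mc² = 1.202e5 MeV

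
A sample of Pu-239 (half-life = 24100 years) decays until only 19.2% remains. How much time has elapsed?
t = t½ × log₂(N₀/N) = 57380 years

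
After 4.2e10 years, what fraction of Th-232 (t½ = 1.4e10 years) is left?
N/N₀ = (1/2)^(t/t½) = 0.125 = 12.5%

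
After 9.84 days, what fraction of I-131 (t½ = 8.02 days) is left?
N/N₀ = (1/2)^(t/t½) = 0.4272 = 42.7%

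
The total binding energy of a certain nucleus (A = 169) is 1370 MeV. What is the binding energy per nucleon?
B.E./A = 1370/169 = 8.107 MeV/nucleon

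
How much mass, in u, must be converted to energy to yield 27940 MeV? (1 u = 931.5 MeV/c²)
m = E/c² = 29.99 u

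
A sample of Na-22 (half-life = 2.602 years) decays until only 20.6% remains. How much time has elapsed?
t = t½ × log₂(N₀/N) = 5.931 years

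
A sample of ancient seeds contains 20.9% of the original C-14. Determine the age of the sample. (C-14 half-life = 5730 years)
Age = t½ × log₂(1/ratio) = 12940 years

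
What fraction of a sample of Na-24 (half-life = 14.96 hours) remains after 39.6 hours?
N/N₀ = (1/2)^(t/t½) = 0.1596 = 16%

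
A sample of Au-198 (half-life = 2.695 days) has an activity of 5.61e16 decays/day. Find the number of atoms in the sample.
N = A/λ = 2.181e17 atoms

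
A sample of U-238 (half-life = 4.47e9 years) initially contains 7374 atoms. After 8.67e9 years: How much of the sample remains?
N = N₀(1/2)^(t/t½) = 1922 atoms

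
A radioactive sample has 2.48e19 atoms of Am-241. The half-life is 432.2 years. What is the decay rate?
A = λN = 3.977e16 decays/year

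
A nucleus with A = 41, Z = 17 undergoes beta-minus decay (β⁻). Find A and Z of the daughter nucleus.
Daughter: A = 41, Z = 18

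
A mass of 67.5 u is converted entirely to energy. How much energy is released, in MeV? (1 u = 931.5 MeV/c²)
E = mc² = 62880 MeV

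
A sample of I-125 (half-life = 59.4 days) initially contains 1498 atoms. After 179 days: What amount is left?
N = N₀(1/2)^(t/t½) = 185.5 atoms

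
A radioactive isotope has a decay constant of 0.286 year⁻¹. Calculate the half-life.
t½ = ln(2)/λ = 2.424 years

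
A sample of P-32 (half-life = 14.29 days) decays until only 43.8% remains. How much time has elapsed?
t = t½ × log₂(N₀/N) = 17.02 days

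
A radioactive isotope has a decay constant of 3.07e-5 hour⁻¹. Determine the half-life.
t½ = ln(2)/λ = 22580 hours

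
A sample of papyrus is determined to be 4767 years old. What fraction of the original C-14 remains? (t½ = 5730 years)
N/N₀ = (1/2)^(t/t½) = 0.5618 = 56.2%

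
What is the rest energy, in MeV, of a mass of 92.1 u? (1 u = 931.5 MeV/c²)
E = mc² = 85790 MeV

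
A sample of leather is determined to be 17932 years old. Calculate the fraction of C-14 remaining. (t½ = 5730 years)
N/N₀ = (1/2)^(t/t½) = 0.1143 = 11.4%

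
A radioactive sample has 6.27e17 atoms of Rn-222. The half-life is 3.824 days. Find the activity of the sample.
A = λN = 1.137e17 decays/day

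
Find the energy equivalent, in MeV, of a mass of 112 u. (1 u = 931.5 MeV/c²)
E = mc² = 1.043e5 MeV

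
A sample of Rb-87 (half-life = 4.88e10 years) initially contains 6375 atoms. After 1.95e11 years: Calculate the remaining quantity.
N = N₀(1/2)^(t/t½) = 399.6 atoms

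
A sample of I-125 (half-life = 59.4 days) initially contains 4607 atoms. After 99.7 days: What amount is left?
N = N₀(1/2)^(t/t½) = 1439 atoms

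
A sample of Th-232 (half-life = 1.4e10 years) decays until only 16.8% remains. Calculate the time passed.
t = t½ × log₂(N₀/N) = 3.603e10 years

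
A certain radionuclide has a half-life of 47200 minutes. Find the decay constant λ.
λ = ln(2)/t½ = 1.469e-5 minute⁻¹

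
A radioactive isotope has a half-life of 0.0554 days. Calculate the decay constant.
λ = ln(2)/t½ = 12.51 day⁻¹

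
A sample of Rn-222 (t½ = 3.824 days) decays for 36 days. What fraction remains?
N/N₀ = (1/2)^(t/t½) = 0.001466 = 0.147%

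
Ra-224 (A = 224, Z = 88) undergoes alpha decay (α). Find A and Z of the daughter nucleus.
Daughter: A = 220, Z = 86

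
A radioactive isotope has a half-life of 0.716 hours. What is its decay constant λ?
λ = ln(2)/t½ = 0.9681 hour⁻¹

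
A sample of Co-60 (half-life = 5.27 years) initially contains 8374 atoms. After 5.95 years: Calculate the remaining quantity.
N = N₀(1/2)^(t/t½) = 3829 atoms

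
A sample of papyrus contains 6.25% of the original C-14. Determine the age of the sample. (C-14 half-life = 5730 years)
Age = t½ × log₂(1/ratio) = 22920 years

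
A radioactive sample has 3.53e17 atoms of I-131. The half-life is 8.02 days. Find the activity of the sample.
A = λN = 3.051e16 decays/day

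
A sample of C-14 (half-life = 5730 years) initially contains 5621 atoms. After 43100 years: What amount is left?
N = N₀(1/2)^(t/t½) = 30.59 atoms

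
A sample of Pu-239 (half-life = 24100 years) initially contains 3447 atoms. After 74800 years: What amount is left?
N = N₀(1/2)^(t/t½) = 401 atoms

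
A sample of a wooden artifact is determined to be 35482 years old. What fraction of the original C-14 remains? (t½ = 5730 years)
N/N₀ = (1/2)^(t/t½) = 0.01367 = 1.37%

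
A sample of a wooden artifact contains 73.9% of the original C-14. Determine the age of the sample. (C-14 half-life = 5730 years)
Age = t½ × log₂(1/ratio) = 2500 years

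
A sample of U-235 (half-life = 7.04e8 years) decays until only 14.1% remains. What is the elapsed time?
t = t½ × log₂(N₀/N) = 1.99e9 years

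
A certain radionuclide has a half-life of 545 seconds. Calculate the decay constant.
λ = ln(2)/t½ = 0.001272 second⁻¹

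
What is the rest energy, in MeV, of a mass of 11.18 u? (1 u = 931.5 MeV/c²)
E = mc² = 10410 MeV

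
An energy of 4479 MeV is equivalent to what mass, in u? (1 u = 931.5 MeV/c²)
m = E/c² = 4.808 u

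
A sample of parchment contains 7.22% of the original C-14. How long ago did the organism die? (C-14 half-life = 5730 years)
Age = t½ × log₂(1/ratio) = 21730 years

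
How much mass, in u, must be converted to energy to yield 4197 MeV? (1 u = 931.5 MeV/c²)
m = E/c² = 4.506 u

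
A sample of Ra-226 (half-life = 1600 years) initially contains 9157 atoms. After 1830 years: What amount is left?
N = N₀(1/2)^(t/t½) = 4144 atoms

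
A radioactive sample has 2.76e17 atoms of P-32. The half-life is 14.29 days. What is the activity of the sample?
A = λN = 1.339e16 decays/day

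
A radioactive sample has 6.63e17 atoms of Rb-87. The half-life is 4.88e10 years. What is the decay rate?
A = λN = 9.417e6 decays/year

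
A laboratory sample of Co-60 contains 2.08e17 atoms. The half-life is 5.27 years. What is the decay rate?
A = λN = 2.736e16 decays/year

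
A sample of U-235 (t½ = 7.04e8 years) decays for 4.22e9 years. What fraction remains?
N/N₀ = (1/2)^(t/t½) = 0.01569 = 1.57%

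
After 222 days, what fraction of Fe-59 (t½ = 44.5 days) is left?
N/N₀ = (1/2)^(t/t½) = 0.03149 = 3.15%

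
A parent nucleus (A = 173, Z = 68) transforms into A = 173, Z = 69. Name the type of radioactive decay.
ΔA = 0, ΔZ = +1 ⇒ beta-minus decay (β⁻)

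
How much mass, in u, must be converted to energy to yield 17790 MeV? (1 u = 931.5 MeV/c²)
m = E/c² = 19.1 u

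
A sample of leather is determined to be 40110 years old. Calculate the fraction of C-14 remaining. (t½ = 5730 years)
N/N₀ = (1/2)^(t/t½) = 0.007812 = 0.781%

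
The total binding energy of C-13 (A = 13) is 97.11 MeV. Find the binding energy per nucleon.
B.E./A = 97.11/13 = 7.47 MeV/nucleon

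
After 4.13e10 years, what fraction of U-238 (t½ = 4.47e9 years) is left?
N/N₀ = (1/2)^(t/t½) = 0.001655 = 0.165%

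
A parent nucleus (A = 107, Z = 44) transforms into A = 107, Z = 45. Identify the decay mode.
ΔA = 0, ΔZ = +1 ⇒ beta-minus decay (β⁻)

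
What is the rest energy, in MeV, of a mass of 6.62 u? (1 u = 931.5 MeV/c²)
E = mc² = 6167 MeV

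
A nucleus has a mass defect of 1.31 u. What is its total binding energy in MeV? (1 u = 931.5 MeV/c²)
B.E. = Δm × 931.5 = 1220 MeV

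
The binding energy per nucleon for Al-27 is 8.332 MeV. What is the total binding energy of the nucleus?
B.E. = 8.332 × 27 = 225 MeV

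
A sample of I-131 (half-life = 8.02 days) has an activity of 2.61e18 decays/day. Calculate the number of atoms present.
N = A/λ = 3.02e19 atoms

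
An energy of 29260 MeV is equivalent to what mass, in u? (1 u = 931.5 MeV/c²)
m = E/c² = 31.41 u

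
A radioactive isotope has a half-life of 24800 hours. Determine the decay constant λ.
λ = ln(2)/t½ = 2.795e-5 hour⁻¹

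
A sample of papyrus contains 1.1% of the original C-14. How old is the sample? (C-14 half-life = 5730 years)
Age = t½ × log₂(1/ratio) = 37280 years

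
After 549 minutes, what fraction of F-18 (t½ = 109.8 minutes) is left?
N/N₀ = (1/2)^(t/t½) = 0.03125 = 3.12%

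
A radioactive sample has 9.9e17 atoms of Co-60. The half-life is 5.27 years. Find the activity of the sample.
A = λN = 1.302e17 decays/year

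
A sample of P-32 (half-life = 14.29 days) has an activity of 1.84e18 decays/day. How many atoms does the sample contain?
N = A/λ = 3.793e19 atoms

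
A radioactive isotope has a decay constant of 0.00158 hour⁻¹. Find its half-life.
t½ = ln(2)/λ = 438.7 hours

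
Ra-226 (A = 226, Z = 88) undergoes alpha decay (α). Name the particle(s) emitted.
α particle = ⁴₂He (2 protons + 2 neutrons)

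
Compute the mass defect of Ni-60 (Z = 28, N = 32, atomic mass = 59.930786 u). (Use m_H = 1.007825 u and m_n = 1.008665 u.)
Δm = Z·m_H + N·m_n − M = 0.5656 u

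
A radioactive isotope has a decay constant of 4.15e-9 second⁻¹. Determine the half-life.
t½ = ln(2)/λ = 1.67e8 seconds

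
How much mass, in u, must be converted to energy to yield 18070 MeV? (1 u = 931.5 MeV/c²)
m = E/c² = 19.4 u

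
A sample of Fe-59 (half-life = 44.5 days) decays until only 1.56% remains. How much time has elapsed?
t = t½ × log₂(N₀/N) = 267.1 days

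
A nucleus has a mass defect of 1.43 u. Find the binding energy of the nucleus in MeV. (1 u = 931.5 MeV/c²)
B.E. = Δm × 931.5 = 1332 MeV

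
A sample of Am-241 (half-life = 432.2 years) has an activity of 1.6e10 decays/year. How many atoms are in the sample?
N = A/λ = 9.977e12 atoms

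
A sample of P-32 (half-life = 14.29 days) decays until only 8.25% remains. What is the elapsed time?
t = t½ × log₂(N₀/N) = 51.44 days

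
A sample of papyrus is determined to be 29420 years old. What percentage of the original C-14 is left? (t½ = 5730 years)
N/N₀ = (1/2)^(t/t½) = 0.02847 = 2.85%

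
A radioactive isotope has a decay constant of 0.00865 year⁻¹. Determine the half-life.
t½ = ln(2)/λ = 80.13 years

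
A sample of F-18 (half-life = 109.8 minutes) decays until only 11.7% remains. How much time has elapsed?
t = t½ × log₂(N₀/N) = 339.9 minutes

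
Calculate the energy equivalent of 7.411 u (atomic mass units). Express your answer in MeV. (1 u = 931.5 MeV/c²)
E = mc² = 6903 MeV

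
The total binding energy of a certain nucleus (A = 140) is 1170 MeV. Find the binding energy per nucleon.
B.E./A = 1170/140 = 8.357 MeV/nucleon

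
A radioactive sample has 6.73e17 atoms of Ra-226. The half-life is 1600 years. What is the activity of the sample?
A = λN = 2.916e14 decays/year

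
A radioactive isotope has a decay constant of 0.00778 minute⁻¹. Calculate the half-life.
t½ = ln(2)/λ = 89.09 minutes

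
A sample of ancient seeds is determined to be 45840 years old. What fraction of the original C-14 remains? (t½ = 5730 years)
N/N₀ = (1/2)^(t/t½) = 0.003906 = 0.391%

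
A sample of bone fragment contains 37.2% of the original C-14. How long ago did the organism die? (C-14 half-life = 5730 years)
Age = t½ × log₂(1/ratio) = 8175 years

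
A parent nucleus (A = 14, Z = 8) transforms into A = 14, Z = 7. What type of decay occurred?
ΔA = 0, ΔZ = -1 ⇒ beta-plus decay (β⁺) or electron capture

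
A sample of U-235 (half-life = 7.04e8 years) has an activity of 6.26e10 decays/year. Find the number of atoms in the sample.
N = A/λ = 6.358e19 atoms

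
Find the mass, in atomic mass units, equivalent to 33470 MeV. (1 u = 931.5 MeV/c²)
m = E/c² = 35.93 u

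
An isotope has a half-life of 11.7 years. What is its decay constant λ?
λ = ln(2)/t½ = 0.05924 year⁻¹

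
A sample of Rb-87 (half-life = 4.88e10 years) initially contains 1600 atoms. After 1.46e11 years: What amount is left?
N = N₀(1/2)^(t/t½) = 201.1 atoms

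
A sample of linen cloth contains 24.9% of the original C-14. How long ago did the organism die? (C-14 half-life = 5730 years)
Age = t½ × log₂(1/ratio) = 11490 years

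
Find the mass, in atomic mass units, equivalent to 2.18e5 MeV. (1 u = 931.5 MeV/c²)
m = E/c² = 234 u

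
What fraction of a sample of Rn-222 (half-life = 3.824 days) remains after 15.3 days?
N/N₀ = (1/2)^(t/t½) = 0.06245 = 6.25%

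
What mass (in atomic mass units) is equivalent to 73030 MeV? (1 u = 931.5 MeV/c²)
m = E/c² = 78.4 u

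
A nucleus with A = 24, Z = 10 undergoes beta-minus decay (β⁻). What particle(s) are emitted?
β⁻: electron (e⁻) + antineutrino (ν̄ₑ)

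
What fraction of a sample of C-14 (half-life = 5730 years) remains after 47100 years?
N/N₀ = (1/2)^(t/t½) = 0.003354 = 0.335%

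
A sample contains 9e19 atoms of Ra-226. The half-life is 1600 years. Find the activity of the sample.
A = λN = 3.899e16 decays/year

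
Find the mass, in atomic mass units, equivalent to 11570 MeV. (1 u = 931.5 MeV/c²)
m = E/c² = 12.42 u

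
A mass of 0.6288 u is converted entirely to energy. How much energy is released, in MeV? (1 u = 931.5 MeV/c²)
E = mc² = 585.7 MeV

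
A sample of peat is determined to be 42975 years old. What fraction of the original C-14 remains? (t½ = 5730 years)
N/N₀ = (1/2)^(t/t½) = 0.005524 = 0.552%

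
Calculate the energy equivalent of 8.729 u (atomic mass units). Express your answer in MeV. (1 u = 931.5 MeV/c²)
E = mc² = 8131 MeV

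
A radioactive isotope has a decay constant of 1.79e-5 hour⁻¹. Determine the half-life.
t½ = ln(2)/λ = 38720 hours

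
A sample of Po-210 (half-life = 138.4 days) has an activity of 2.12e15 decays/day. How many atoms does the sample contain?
N = A/λ = 4.233e17 atoms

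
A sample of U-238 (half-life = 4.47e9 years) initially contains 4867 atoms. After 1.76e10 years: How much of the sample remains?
N = N₀(1/2)^(t/t½) = 317.7 atoms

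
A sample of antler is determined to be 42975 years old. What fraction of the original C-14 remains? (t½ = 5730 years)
N/N₀ = (1/2)^(t/t½) = 0.005524 = 0.552%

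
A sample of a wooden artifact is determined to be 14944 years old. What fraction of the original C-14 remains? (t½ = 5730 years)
N/N₀ = (1/2)^(t/t½) = 0.164 = 16.4%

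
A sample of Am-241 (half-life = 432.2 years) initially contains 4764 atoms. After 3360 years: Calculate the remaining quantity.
N = N₀(1/2)^(t/t½) = 21.76 atoms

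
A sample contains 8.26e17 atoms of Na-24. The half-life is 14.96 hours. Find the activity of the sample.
A = λN = 3.827e16 decays/hour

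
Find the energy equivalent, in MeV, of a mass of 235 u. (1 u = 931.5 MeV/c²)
E = mc² = 2.189e5 MeV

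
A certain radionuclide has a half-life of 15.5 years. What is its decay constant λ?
λ = ln(2)/t½ = 0.04472 year⁻¹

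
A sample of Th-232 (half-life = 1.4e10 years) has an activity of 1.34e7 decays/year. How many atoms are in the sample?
N = A/λ = 2.706e17 atoms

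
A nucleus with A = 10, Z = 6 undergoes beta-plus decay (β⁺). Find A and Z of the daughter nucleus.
Daughter: A = 10, Z = 5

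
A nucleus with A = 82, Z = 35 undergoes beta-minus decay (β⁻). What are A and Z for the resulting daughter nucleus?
Daughter: A = 82, Z = 36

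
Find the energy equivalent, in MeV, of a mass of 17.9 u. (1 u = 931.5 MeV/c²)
E = mc² = 16670 MeV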